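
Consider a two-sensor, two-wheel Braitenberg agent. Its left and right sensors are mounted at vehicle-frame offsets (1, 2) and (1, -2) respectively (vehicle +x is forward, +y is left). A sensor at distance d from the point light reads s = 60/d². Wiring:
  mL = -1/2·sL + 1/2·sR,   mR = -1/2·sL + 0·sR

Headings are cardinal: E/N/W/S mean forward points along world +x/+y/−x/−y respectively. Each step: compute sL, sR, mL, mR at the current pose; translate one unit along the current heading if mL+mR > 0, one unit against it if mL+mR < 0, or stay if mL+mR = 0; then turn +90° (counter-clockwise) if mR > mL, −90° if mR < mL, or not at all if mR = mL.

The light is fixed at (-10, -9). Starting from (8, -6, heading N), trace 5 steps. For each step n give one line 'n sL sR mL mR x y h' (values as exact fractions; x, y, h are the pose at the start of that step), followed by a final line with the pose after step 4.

0 15/68 15/104 -135/3536 -15/136 8 -6 N
1 60/377 60/361 480/136097 -30/377 8 -7 E
2 30/181 30/113 1020/20453 -15/181 7 -7 S
3 60/257 60/281 -720/72217 -30/257 7 -6 W
4 15/68 15/104 -135/3536 -15/136 8 -6 N
final 8 -7 E

n=0: pose=(8,-6,N); sL=15/68, sR=15/104; mL=-135/3536, mR=-15/136; mL+mR=-525/3536 → advance -1; mR−mL=-15/208 → turn -1·90°
n=1: pose=(8,-7,E); sL=60/377, sR=60/361; mL=480/136097, mR=-30/377; mL+mR=-10350/136097 → advance -1; mR−mL=-30/361 → turn -1·90°
n=2: pose=(7,-7,S); sL=30/181, sR=30/113; mL=1020/20453, mR=-15/181; mL+mR=-675/20453 → advance -1; mR−mL=-15/113 → turn -1·90°
n=3: pose=(7,-6,W); sL=60/257, sR=60/281; mL=-720/72217, mR=-30/257; mL+mR=-9150/72217 → advance -1; mR−mL=-30/281 → turn -1·90°
n=4: pose=(8,-6,N); sL=15/68, sR=15/104; mL=-135/3536, mR=-15/136; mL+mR=-525/3536 → advance -1; mR−mL=-15/208 → turn -1·90°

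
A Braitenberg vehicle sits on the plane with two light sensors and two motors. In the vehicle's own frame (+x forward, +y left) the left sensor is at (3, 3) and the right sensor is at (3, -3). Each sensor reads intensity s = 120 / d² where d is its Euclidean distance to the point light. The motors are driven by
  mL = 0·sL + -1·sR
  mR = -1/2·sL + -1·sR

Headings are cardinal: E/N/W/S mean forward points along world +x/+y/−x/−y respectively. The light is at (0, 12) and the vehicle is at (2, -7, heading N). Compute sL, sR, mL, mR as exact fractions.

120/257 120/281 -120/281 -47700/72217

left sensor world pos  = (-1, -4); dL² = 257
right sensor world pos = (5, -4); dR² = 281
sL = 120/257 = 120/257
sR = 120/281 = 120/281
mL = 0·sL + -1·sR = -120/281
mR = -1/2·sL + -1·sR = -47700/72217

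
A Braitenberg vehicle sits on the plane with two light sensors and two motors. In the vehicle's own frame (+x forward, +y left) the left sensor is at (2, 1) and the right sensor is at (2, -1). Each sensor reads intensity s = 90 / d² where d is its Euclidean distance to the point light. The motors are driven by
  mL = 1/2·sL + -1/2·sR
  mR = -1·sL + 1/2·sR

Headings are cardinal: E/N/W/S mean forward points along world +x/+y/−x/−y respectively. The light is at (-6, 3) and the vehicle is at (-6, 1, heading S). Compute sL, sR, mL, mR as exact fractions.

left sensor world pos  = (-5, -1); dL² = 17
right sensor world pos = (-7, -1); dR² = 17
sL = 90/17 = 90/17
sR = 90/17 = 90/17
mL = 1/2·sL + -1/2·sR = 0
mR = -1·sL + 1/2·sR = -45/17

90/17 90/17 0 -45/17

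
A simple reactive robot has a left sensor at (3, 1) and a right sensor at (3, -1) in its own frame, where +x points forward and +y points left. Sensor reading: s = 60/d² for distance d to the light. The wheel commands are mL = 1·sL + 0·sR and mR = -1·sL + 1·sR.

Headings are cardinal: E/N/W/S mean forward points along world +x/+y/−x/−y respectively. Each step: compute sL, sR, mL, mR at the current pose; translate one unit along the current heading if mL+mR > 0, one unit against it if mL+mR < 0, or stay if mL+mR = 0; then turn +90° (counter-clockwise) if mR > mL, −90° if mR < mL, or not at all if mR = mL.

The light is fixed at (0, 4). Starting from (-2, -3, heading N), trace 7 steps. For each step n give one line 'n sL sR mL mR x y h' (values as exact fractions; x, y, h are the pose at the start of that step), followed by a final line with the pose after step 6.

0 12/5 60/17 12/5 96/85 -2 -3 N
1 30/13 6/5 30/13 -72/65 -2 -2 E
2 20/27 12/17 20/27 -16/459 -1 -2 S
3 3/4 15/13 3/4 21/52 -1 -3 W
4 12/5 60/17 12/5 96/85 -2 -3 N
5 30/13 6/5 30/13 -72/65 -2 -2 E
6 20/27 12/17 20/27 -16/459 -1 -2 S
final -1 -3 W

n=0: pose=(-2,-3,N); sL=12/5, sR=60/17; mL=12/5, mR=96/85; mL+mR=60/17 → advance +1; mR−mL=-108/85 → turn -1·90°
n=1: pose=(-2,-2,E); sL=30/13, sR=6/5; mL=30/13, mR=-72/65; mL+mR=6/5 → advance +1; mR−mL=-222/65 → turn -1·90°
n=2: pose=(-1,-2,S); sL=20/27, sR=12/17; mL=20/27, mR=-16/459; mL+mR=12/17 → advance +1; mR−mL=-356/459 → turn -1·90°
n=3: pose=(-1,-3,W); sL=3/4, sR=15/13; mL=3/4, mR=21/52; mL+mR=15/13 → advance +1; mR−mL=-9/26 → turn -1·90°
n=4: pose=(-2,-3,N); sL=12/5, sR=60/17; mL=12/5, mR=96/85; mL+mR=60/17 → advance +1; mR−mL=-108/85 → turn -1·90°
n=5: pose=(-2,-2,E); sL=30/13, sR=6/5; mL=30/13, mR=-72/65; mL+mR=6/5 → advance +1; mR−mL=-222/65 → turn -1·90°
n=6: pose=(-1,-2,S); sL=20/27, sR=12/17; mL=20/27, mR=-16/459; mL+mR=12/17 → advance +1; mR−mL=-356/459 → turn -1·90°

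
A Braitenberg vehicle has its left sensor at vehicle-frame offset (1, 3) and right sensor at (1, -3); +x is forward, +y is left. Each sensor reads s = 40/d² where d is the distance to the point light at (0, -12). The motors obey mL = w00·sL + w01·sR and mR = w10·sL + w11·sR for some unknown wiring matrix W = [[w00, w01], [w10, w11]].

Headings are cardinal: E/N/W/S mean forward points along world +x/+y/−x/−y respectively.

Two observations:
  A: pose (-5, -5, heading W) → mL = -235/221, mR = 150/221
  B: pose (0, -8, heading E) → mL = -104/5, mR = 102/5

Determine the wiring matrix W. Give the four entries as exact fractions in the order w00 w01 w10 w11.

obs A: pose=(-5,-5,W) → sL=10/13, sR=5/17, mL=-235/221, mR=150/221
obs B: pose=(0,-8,E) → sL=4/5, sR=20, mL=-104/5, mR=102/5
sensor matrix S = [[10/13, 5/17], [4/5, 20]]; det S = 3348/221
solve [mL_A; mL_B] = S·[w00; w01] and [mR_A; mR_B] = S·[w10; w11]:
  w00 = -1, w01 = -1, w10 = 1/2, w11 = 1

-1 -1 1/2 1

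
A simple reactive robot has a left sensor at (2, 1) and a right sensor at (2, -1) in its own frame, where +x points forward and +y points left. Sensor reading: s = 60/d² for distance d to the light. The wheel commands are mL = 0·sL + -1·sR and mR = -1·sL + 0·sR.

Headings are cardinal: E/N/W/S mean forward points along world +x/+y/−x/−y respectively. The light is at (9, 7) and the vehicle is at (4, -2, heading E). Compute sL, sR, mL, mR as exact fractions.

60/73 60/109 -60/109 -60/73

left sensor world pos  = (6, -1); dL² = 73
right sensor world pos = (6, -3); dR² = 109
sL = 60/73 = 60/73
sR = 60/109 = 60/109
mL = 0·sL + -1·sR = -60/109
mR = -1·sL + 0·sR = -60/73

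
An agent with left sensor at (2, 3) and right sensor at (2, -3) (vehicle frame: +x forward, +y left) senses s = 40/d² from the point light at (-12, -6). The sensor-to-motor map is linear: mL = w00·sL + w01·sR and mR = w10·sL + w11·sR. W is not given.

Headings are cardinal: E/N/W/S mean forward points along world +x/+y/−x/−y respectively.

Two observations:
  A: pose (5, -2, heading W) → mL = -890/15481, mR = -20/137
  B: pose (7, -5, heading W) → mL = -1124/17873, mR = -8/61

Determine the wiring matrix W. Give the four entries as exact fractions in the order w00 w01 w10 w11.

obs A: pose=(5,-2,W) → sL=20/113, sR=20/137, mL=-890/15481, mR=-20/137
obs B: pose=(7,-5,W) → sL=40/293, sR=8/61, mL=-1124/17873, mR=-8/61
sensor matrix S = [[20/113, 20/137], [40/293, 8/61]]; det S = 908160/276691913
solve [mL_A; mL_B] = S·[w00; w01] and [mR_A; mR_B] = S·[w10; w11]:
  w00 = 1/2, w01 = -1, w10 = 0, w11 = -1

1/2 -1 0 -1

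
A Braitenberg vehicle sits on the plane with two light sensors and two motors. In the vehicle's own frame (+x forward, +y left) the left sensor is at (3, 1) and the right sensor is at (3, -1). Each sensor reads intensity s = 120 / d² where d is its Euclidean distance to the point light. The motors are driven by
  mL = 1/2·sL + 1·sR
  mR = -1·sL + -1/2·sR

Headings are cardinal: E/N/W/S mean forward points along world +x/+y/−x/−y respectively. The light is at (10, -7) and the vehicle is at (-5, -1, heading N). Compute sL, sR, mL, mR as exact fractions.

120/337 120/277 57060/93349 -53460/93349

left sensor world pos  = (-6, 2); dL² = 337
right sensor world pos = (-4, 2); dR² = 277
sL = 120/337 = 120/337
sR = 120/277 = 120/277
mL = 1/2·sL + 1·sR = 57060/93349
mR = -1·sL + -1/2·sR = -53460/93349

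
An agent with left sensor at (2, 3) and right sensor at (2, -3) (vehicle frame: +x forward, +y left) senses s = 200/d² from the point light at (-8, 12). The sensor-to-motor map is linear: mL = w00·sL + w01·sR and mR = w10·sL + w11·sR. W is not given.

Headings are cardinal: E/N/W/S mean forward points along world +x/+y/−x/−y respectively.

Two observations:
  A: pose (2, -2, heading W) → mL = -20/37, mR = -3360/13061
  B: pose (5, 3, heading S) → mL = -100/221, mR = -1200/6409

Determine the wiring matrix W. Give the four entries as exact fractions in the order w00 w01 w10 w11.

obs A: pose=(2,-2,W) → sL=200/353, sR=40/37, mL=-20/37, mR=-3360/13061
obs B: pose=(5,3,S) → sL=200/377, sR=200/221, mL=-100/221, mR=-1200/6409
sensor matrix S = [[200/353, 40/37], [200/377, 200/221]]; det S = -5088000/83707949
solve [mL_A; mL_B] = S·[w00; w01] and [mR_A; mR_B] = S·[w10; w11]:
  w00 = 0, w01 = -1/2, w10 = 1/2, w11 = -1/2

0 -1/2 1/2 -1/2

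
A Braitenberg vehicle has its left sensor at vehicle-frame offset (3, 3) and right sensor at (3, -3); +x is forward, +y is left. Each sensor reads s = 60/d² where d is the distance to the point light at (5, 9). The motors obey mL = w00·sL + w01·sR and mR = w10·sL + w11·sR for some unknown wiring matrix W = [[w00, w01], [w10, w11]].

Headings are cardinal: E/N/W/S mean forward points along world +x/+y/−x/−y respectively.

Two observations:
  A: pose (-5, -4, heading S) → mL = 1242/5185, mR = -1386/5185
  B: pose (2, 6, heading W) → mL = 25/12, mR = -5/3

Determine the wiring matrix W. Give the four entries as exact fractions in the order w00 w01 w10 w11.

obs A: pose=(-5,-4,S) → sL=12/61, sR=12/85, mL=1242/5185, mR=-1386/5185
obs B: pose=(2,6,W) → sL=5/6, sR=5/3, mL=25/12, mR=-5/3
sensor matrix S = [[12/61, 12/85], [5/6, 5/3]]; det S = 218/1037
solve [mL_A; mL_B] = S·[w00; w01] and [mR_A; mR_B] = S·[w10; w11]:
  w00 = 1/2, w01 = 1, w10 = -1, w11 = -1/2

1/2 1 -1 -1/2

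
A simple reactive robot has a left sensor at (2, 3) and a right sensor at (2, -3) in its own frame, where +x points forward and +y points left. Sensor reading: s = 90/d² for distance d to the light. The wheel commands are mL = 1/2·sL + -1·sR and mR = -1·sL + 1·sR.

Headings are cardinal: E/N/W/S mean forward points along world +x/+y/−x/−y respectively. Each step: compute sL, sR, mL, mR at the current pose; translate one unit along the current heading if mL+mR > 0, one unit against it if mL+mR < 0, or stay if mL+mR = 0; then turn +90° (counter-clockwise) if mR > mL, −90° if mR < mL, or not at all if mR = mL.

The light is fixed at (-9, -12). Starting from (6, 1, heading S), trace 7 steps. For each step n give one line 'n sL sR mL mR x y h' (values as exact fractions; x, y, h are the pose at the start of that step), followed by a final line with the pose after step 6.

n=0: pose=(6,1,S); sL=18/89, sR=18/53; mL=-1125/4717, mR=648/4717; mL+mR=-9/89 → advance -1; mR−mL=1773/4717 → turn +1·90°
n=1: pose=(6,2,E); sL=45/289, sR=9/41; mL=-3357/23698, mR=756/11849; mL+mR=-45/578 → advance -1; mR−mL=4869/23698 → turn +1·90°
n=2: pose=(5,2,N); sL=90/377, sR=18/109; mL=-1881/41093, mR=-3024/41093; mL+mR=-45/377 → advance -1; mR−mL=-1143/41093 → turn -1·90°
n=3: pose=(5,1,E); sL=45/256, sR=45/178; mL=-7515/45568, mR=1755/22784; mL+mR=-45/512 → advance -1; mR−mL=11025/45568 → turn +1·90°
n=4: pose=(4,1,N); sL=18/65, sR=90/481; mL=-9/185, mR=-216/2405; mL+mR=-9/65 → advance -1; mR−mL=-99/2405 → turn -1·90°
n=5: pose=(4,0,E); sL=1/5, sR=5/17; mL=-33/170, mR=8/85; mL+mR=-1/10 → advance -1; mR−mL=49/170 → turn +1·90°
n=6: pose=(3,0,N); sL=90/277, sR=90/421; mL=-5985/116617, mR=-12960/116617; mL+mR=-45/277 → advance -1; mR−mL=-6975/116617 → turn -1·90°

0 18/89 18/53 -1125/4717 648/4717 6 1 S
1 45/289 9/41 -3357/23698 756/11849 6 2 E
2 90/377 18/109 -1881/41093 -3024/41093 5 2 N
3 45/256 45/178 -7515/45568 1755/22784 5 1 E
4 18/65 90/481 -9/185 -216/2405 4 1 N
5 1/5 5/17 -33/170 8/85 4 0 E
6 90/277 90/421 -5985/116617 -12960/116617 3 0 N
final 3 -1 E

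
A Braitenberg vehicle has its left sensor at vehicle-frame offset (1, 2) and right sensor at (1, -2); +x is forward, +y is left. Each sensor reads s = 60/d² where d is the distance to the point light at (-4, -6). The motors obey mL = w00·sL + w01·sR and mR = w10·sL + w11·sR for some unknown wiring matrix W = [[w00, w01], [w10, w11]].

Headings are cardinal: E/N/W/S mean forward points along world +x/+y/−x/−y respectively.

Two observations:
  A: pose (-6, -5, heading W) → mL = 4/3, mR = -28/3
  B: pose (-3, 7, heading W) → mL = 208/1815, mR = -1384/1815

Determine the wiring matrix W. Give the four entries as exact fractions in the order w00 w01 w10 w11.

1/2 -1/2 -1 -1

obs A: pose=(-6,-5,W) → sL=6, sR=10/3, mL=4/3, mR=-28/3
obs B: pose=(-3,7,W) → sL=60/121, sR=4/15, mL=208/1815, mR=-1384/1815
sensor matrix S = [[6, 10/3], [60/121, 4/15]]; det S = -32/605
solve [mL_A; mL_B] = S·[w00; w01] and [mR_A; mR_B] = S·[w10; w11]:
  w00 = 1/2, w01 = -1/2, w10 = -1, w11 = -1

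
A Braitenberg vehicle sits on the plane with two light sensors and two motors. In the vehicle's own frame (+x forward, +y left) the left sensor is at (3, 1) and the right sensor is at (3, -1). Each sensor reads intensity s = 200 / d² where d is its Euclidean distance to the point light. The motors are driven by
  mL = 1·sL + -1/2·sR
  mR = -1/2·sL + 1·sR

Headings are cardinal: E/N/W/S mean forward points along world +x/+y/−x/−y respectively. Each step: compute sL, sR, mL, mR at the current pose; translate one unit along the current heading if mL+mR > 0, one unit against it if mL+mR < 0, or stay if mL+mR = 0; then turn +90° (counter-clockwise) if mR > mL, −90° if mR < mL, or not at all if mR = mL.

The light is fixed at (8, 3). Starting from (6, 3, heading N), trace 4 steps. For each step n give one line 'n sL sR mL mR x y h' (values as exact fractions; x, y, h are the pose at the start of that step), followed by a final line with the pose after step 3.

n=0: pose=(6,3,N); sL=100/9, sR=20; mL=10/9, mR=130/9; mL+mR=140/9 → advance +1; mR−mL=40/3 → turn +1·90°
n=1: pose=(6,4,W); sL=8, sR=200/29; mL=132/29, mR=84/29; mL+mR=216/29 → advance +1; mR−mL=-48/29 → turn -1·90°
n=2: pose=(5,4,N); sL=25/4, sR=10; mL=5/4, mR=55/8; mL+mR=65/8 → advance +1; mR−mL=45/8 → turn +1·90°
n=3: pose=(5,5,W); sL=200/37, sR=40/9; mL=1060/333, mR=580/333; mL+mR=1640/333 → advance +1; mR−mL=-160/111 → turn -1·90°

0 100/9 20 10/9 130/9 6 3 N
1 8 200/29 132/29 84/29 6 4 W
2 25/4 10 5/4 55/8 5 4 N
3 200/37 40/9 1060/333 580/333 5 5 W
final 4 5 N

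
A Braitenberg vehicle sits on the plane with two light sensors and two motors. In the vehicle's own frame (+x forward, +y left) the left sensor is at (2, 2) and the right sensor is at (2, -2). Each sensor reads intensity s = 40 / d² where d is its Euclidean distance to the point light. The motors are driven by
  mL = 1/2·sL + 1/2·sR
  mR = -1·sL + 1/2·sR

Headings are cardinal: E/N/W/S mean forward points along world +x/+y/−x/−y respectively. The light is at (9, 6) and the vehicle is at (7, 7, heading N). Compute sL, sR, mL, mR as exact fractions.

left sensor world pos  = (5, 9); dL² = 25
right sensor world pos = (9, 9); dR² = 9
sL = 40/25 = 8/5
sR = 40/9 = 40/9
mL = 1/2·sL + 1/2·sR = 136/45
mR = -1·sL + 1/2·sR = 28/45

8/5 40/9 136/45 28/45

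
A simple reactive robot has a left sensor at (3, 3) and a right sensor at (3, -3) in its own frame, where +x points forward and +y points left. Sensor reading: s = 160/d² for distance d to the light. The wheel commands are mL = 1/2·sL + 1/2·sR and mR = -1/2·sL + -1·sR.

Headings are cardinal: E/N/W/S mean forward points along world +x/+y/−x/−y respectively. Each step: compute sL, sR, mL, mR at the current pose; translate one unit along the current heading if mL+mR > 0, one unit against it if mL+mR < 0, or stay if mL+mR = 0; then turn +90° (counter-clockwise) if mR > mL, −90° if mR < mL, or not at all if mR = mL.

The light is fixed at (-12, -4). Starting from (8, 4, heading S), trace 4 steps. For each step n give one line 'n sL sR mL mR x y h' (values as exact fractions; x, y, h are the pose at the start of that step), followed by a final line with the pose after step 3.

n=0: pose=(8,4,S); sL=80/277, sR=80/157; mL=17360/43489, mR=-28440/43489; mL+mR=-40/157 → advance -1; mR−mL=-45800/43489 → turn -1·90°
n=1: pose=(8,5,W); sL=32/65, sR=160/433; mL=12128/28145, mR=-17328/28145; mL+mR=-80/433 → advance -1; mR−mL=-29456/28145 → turn -1·90°
n=2: pose=(9,5,N); sL=40/117, sR=2/9; mL=11/39, mR=-46/117; mL+mR=-1/9 → advance -1; mR−mL=-79/117 → turn -1·90°
n=3: pose=(9,4,E); sL=160/697, sR=160/601; mL=103840/418897, mR=-159600/418897; mL+mR=-80/601 → advance -1; mR−mL=-263440/418897 → turn -1·90°

0 80/277 80/157 17360/43489 -28440/43489 8 4 S
1 32/65 160/433 12128/28145 -17328/28145 8 5 W
2 40/117 2/9 11/39 -46/117 9 5 N
3 160/697 160/601 103840/418897 -159600/418897 9 4 E
final 8 4 S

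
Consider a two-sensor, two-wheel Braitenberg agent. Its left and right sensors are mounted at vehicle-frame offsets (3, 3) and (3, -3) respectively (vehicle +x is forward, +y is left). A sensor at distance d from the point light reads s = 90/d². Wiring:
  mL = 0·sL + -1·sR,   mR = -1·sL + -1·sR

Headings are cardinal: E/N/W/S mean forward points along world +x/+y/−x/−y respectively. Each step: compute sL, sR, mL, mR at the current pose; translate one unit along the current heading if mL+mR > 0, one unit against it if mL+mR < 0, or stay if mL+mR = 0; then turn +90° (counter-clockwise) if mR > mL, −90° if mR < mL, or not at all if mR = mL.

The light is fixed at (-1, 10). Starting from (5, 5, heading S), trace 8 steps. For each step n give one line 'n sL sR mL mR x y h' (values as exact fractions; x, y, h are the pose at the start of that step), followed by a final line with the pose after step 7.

0 18/29 90/73 -90/73 -3924/2117 5 5 S
1 45/29 9 -9 -306/29 5 6 W
2 90/17 90/101 -90/101 -10620/1717 6 6 N
3 45/52 45/82 -45/82 -3015/2132 6 5 E
4 18/29 90/73 -90/73 -3924/2117 5 5 S
5 45/29 9 -9 -306/29 5 6 W
6 90/17 90/101 -90/101 -10620/1717 6 6 N
7 45/52 45/82 -45/82 -3015/2132 6 5 E
final 5 5 S

n=0: pose=(5,5,S); sL=18/29, sR=90/73; mL=-90/73, mR=-3924/2117; mL+mR=-6534/2117 → advance -1; mR−mL=-18/29 → turn -1·90°
n=1: pose=(5,6,W); sL=45/29, sR=9; mL=-9, mR=-306/29; mL+mR=-567/29 → advance -1; mR−mL=-45/29 → turn -1·90°
n=2: pose=(6,6,N); sL=90/17, sR=90/101; mL=-90/101, mR=-10620/1717; mL+mR=-12150/1717 → advance -1; mR−mL=-90/17 → turn -1·90°
n=3: pose=(6,5,E); sL=45/52, sR=45/82; mL=-45/82, mR=-3015/2132; mL+mR=-4185/2132 → advance -1; mR−mL=-45/52 → turn -1·90°
n=4: pose=(5,5,S); sL=18/29, sR=90/73; mL=-90/73, mR=-3924/2117; mL+mR=-6534/2117 → advance -1; mR−mL=-18/29 → turn -1·90°
n=5: pose=(5,6,W); sL=45/29, sR=9; mL=-9, mR=-306/29; mL+mR=-567/29 → advance -1; mR−mL=-45/29 → turn -1·90°
n=6: pose=(6,6,N); sL=90/17, sR=90/101; mL=-90/101, mR=-10620/1717; mL+mR=-12150/1717 → advance -1; mR−mL=-90/17 → turn -1·90°
n=7: pose=(6,5,E); sL=45/52, sR=45/82; mL=-45/82, mR=-3015/2132; mL+mR=-4185/2132 → advance -1; mR−mL=-45/52 → turn -1·90°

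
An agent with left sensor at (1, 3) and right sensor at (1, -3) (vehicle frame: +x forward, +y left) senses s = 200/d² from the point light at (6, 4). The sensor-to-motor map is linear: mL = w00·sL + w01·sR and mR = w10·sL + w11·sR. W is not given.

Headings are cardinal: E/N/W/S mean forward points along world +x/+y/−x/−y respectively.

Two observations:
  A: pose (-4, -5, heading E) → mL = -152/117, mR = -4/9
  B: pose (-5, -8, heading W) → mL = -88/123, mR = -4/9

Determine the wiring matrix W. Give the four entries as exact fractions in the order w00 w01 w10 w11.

obs A: pose=(-4,-5,E) → sL=200/117, sR=8/9, mL=-152/117, mR=-4/9
obs B: pose=(-5,-8,W) → sL=200/369, sR=8/9, mL=-88/123, mR=-4/9
sensor matrix S = [[200/117, 8/9], [200/369, 8/9]]; det S = 44800/43173
solve [mL_A; mL_B] = S·[w00; w01] and [mR_A; mR_B] = S·[w10; w11]:
  w00 = -1/2, w01 = -1/2, w10 = 0, w11 = -1/2

-1/2 -1/2 0 -1/2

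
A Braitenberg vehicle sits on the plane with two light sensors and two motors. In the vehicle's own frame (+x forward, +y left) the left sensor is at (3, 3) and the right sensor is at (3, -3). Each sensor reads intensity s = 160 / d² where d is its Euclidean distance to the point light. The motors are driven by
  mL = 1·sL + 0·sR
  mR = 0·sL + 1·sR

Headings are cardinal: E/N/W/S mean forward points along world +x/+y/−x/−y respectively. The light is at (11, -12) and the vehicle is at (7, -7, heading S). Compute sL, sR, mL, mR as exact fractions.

32 160/53 32 160/53

left sensor world pos  = (10, -10); dL² = 5
right sensor world pos = (4, -10); dR² = 53
sL = 160/5 = 32
sR = 160/53 = 160/53
mL = 1·sL + 0·sR = 32
mR = 0·sL + 1·sR = 160/53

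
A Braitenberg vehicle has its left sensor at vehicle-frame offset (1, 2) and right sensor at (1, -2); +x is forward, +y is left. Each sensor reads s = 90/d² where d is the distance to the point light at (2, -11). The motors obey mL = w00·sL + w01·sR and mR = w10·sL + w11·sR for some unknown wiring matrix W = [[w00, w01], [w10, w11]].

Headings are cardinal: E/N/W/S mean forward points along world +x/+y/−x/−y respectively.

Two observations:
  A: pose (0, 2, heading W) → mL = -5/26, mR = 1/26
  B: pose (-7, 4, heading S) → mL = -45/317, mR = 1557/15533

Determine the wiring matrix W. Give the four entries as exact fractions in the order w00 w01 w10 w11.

0 -1/2 -1/2 1

obs A: pose=(0,2,W) → sL=9/13, sR=5/13, mL=-5/26, mR=1/26
obs B: pose=(-7,4,S) → sL=18/49, sR=90/317, mL=-45/317, mR=1557/15533
sensor matrix S = [[9/13, 5/13], [18/49, 90/317]]; det S = 11160/201929
solve [mL_A; mL_B] = S·[w00; w01] and [mR_A; mR_B] = S·[w10; w11]:
  w00 = 0, w01 = -1/2, w10 = -1/2, w11 = 1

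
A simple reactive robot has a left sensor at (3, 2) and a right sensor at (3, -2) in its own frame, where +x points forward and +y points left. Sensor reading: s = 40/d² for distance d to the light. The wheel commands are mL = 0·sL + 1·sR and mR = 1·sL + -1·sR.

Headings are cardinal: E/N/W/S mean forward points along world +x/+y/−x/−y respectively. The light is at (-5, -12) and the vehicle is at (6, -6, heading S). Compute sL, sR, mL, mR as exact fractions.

left sensor world pos  = (8, -9); dL² = 178
right sensor world pos = (4, -9); dR² = 90
sL = 40/178 = 20/89
sR = 40/90 = 4/9
mL = 0·sL + 1·sR = 4/9
mR = 1·sL + -1·sR = -176/801

20/89 4/9 4/9 -176/801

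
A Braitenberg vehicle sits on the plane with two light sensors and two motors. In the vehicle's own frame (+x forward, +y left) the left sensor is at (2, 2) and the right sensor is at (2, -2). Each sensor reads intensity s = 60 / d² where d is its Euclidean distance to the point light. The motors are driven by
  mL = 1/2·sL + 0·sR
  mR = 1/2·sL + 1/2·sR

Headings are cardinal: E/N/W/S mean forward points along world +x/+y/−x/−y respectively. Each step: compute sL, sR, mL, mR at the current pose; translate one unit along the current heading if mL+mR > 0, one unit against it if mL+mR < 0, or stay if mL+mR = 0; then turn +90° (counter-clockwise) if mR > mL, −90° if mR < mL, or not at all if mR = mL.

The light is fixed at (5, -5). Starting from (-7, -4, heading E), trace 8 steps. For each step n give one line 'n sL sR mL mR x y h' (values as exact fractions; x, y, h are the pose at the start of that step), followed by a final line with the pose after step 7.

n=0: pose=(-7,-4,E); sL=60/109, sR=60/101; mL=30/109, mR=6300/11009; mL+mR=9330/11009 → advance +1; mR−mL=30/101 → turn +1·90°
n=1: pose=(-6,-4,N); sL=30/89, sR=2/3; mL=15/89, mR=134/267; mL+mR=179/267 → advance +1; mR−mL=1/3 → turn +1·90°
n=2: pose=(-6,-3,W); sL=60/169, sR=12/37; mL=30/169, mR=2124/6253; mL+mR=3234/6253 → advance +1; mR−mL=6/37 → turn +1·90°
n=3: pose=(-7,-3,S); sL=3/5, sR=15/49; mL=3/10, mR=111/245; mL+mR=369/490 → advance +1; mR−mL=15/98 → turn +1·90°
n=4: pose=(-7,-4,E); sL=60/109, sR=60/101; mL=30/109, mR=6300/11009; mL+mR=9330/11009 → advance +1; mR−mL=30/101 → turn +1·90°
n=5: pose=(-6,-4,N); sL=30/89, sR=2/3; mL=15/89, mR=134/267; mL+mR=179/267 → advance +1; mR−mL=1/3 → turn +1·90°
n=6: pose=(-6,-3,W); sL=60/169, sR=12/37; mL=30/169, mR=2124/6253; mL+mR=3234/6253 → advance +1; mR−mL=6/37 → turn +1·90°
n=7: pose=(-7,-3,S); sL=3/5, sR=15/49; mL=3/10, mR=111/245; mL+mR=369/490 → advance +1; mR−mL=15/98 → turn +1·90°

0 60/109 60/101 30/109 6300/11009 -7 -4 E
1 30/89 2/3 15/89 134/267 -6 -4 N
2 60/169 12/37 30/169 2124/6253 -6 -3 W
3 3/5 15/49 3/10 111/245 -7 -3 S
4 60/109 60/101 30/109 6300/11009 -7 -4 E
5 30/89 2/3 15/89 134/267 -6 -4 N
6 60/169 12/37 30/169 2124/6253 -6 -3 W
7 3/5 15/49 3/10 111/245 -7 -3 S
final -7 -4 E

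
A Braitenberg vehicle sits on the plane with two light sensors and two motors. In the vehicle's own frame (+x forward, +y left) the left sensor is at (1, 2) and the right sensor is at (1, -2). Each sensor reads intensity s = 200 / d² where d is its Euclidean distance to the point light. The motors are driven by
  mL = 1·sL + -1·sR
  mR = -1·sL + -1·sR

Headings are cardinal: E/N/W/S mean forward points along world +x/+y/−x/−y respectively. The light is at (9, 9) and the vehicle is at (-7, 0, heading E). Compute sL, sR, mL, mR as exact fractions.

100/137 100/173 3600/23701 -31000/23701

left sensor world pos  = (-6, 2); dL² = 274
right sensor world pos = (-6, -2); dR² = 346
sL = 200/274 = 100/137
sR = 200/346 = 100/173
mL = 1·sL + -1·sR = 3600/23701
mR = -1·sL + -1·sR = -31000/23701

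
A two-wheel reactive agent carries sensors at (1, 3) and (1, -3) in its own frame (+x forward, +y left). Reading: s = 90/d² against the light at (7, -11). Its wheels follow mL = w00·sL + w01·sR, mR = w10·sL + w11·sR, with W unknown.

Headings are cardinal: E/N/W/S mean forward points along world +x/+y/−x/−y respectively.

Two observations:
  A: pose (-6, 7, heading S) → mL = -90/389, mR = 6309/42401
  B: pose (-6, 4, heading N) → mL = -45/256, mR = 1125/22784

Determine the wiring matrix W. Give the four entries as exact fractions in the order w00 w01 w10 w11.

-1 0 1 -1/2

obs A: pose=(-6,7,S) → sL=90/389, sR=18/109, mL=-90/389, mR=6309/42401
obs B: pose=(-6,4,N) → sL=45/256, sR=45/178, mL=-45/256, mR=1125/22784
sensor matrix S = [[90/389, 18/109], [45/256, 45/178]]; det S = 14231295/483032192
solve [mL_A; mL_B] = S·[w00; w01] and [mR_A; mR_B] = S·[w10; w11]:
  w00 = -1, w01 = 0, w10 = 1, w11 = -1/2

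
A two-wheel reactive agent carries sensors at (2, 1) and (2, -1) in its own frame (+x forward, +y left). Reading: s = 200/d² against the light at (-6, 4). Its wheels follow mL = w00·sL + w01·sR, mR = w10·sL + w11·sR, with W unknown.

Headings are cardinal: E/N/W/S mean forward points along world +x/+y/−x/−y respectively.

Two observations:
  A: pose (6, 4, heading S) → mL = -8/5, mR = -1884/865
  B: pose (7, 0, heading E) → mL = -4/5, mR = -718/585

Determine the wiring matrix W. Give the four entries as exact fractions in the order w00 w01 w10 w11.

obs A: pose=(6,4,S) → sL=200/173, sR=8/5, mL=-8/5, mR=-1884/865
obs B: pose=(7,0,E) → sL=100/117, sR=4/5, mL=-4/5, mR=-718/585
sensor matrix S = [[200/173, 8/5], [100/117, 4/5]]; det S = -8960/20241
solve [mL_A; mL_B] = S·[w00; w01] and [mR_A; mR_B] = S·[w10; w11]:
  w00 = 0, w01 = -1, w10 = -1/2, w11 = -1

0 -1 -1/2 -1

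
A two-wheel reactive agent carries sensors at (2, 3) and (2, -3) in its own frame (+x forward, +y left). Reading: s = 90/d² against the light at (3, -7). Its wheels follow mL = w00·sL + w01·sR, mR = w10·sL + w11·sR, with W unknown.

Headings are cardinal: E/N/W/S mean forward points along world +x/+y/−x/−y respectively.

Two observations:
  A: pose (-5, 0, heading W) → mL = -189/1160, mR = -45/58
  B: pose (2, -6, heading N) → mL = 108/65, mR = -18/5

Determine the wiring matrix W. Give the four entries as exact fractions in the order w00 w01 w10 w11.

obs A: pose=(-5,0,W) → sL=45/58, sR=9/20, mL=-189/1160, mR=-45/58
obs B: pose=(2,-6,N) → sL=18/5, sR=90/13, mL=108/65, mR=-18/5
sensor matrix S = [[45/58, 9/20], [18/5, 90/13]]; det S = 70713/18850
solve [mL_A; mL_B] = S·[w00; w01] and [mR_A; mR_B] = S·[w10; w11]:
  w00 = -1/2, w01 = 1/2, w10 = -1, w11 = 0

-1/2 1/2 -1 0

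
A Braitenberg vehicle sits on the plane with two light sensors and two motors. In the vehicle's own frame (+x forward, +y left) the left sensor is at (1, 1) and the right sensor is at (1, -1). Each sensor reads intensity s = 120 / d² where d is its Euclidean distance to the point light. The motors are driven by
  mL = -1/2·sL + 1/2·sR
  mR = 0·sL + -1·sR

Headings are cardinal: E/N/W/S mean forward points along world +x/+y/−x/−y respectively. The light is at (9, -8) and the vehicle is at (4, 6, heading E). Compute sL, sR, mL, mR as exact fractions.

left sensor world pos  = (5, 7); dL² = 241
right sensor world pos = (5, 5); dR² = 185
sL = 120/241 = 120/241
sR = 120/185 = 24/37
mL = -1/2·sL + 1/2·sR = 672/8917
mR = 0·sL + -1·sR = -24/37

120/241 24/37 672/8917 -24/37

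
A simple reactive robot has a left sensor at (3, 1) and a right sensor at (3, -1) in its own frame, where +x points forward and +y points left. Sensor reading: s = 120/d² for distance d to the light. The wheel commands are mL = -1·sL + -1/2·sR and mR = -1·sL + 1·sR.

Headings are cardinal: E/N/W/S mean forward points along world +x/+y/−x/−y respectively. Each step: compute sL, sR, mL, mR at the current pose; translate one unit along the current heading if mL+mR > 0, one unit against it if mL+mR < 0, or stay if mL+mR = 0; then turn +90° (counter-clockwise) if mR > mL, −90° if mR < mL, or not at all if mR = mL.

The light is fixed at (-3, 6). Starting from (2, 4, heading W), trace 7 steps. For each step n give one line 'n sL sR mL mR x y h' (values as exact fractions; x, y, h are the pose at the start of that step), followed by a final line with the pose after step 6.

0 120/13 24 -276/13 192/13 2 4 W
1 60/37 12/5 -522/185 144/185 3 4 S
2 40/27 24/17 -1004/459 -32/459 3 5 E
3 6 3 -15/2 -3 2 5 N
4 120/13 24 -276/13 192/13 2 4 W
5 60/37 12/5 -522/185 144/185 3 4 S
6 40/27 24/17 -1004/459 -32/459 3 5 E
final 2 5 N

n=0: pose=(2,4,W); sL=120/13, sR=24; mL=-276/13, mR=192/13; mL+mR=-84/13 → advance -1; mR−mL=36 → turn +1·90°
n=1: pose=(3,4,S); sL=60/37, sR=12/5; mL=-522/185, mR=144/185; mL+mR=-378/185 → advance -1; mR−mL=18/5 → turn +1·90°
n=2: pose=(3,5,E); sL=40/27, sR=24/17; mL=-1004/459, mR=-32/459; mL+mR=-1036/459 → advance -1; mR−mL=36/17 → turn +1·90°
n=3: pose=(2,5,N); sL=6, sR=3; mL=-15/2, mR=-3; mL+mR=-21/2 → advance -1; mR−mL=9/2 → turn +1·90°
n=4: pose=(2,4,W); sL=120/13, sR=24; mL=-276/13, mR=192/13; mL+mR=-84/13 → advance -1; mR−mL=36 → turn +1·90°
n=5: pose=(3,4,S); sL=60/37, sR=12/5; mL=-522/185, mR=144/185; mL+mR=-378/185 → advance -1; mR−mL=18/5 → turn +1·90°
n=6: pose=(3,5,E); sL=40/27, sR=24/17; mL=-1004/459, mR=-32/459; mL+mR=-1036/459 → advance -1; mR−mL=36/17 → turn +1·90°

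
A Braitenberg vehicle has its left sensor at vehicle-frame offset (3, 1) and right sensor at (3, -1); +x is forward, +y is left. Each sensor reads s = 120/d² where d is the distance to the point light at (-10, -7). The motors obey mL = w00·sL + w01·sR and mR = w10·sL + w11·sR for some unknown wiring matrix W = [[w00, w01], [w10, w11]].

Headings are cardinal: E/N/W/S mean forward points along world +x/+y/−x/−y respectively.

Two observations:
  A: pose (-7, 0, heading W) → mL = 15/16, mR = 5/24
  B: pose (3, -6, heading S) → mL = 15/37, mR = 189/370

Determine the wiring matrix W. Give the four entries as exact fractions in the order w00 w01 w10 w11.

obs A: pose=(-7,0,W) → sL=10/3, sR=15/8, mL=15/16, mR=5/24
obs B: pose=(3,-6,S) → sL=3/5, sR=30/37, mL=15/37, mR=189/370
sensor matrix S = [[10/3, 15/8], [3/5, 30/37]]; det S = 467/296
solve [mL_A; mL_B] = S·[w00; w01] and [mR_A; mR_B] = S·[w10; w11]:
  w00 = 0, w01 = 1/2, w10 = -1/2, w11 = 1

0 1/2 -1/2 1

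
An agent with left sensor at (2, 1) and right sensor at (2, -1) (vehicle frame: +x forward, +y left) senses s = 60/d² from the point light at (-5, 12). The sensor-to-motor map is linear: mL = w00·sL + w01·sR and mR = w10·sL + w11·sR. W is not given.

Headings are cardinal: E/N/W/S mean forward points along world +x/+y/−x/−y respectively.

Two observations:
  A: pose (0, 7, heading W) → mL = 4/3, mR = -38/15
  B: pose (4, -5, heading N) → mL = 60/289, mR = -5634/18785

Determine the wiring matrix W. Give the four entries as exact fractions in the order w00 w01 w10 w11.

obs A: pose=(0,7,W) → sL=4/3, sR=12/5, mL=4/3, mR=-38/15
obs B: pose=(4,-5,N) → sL=60/289, sR=12/65, mL=60/289, mR=-5634/18785
sensor matrix S = [[4/3, 12/5], [60/289, 12/65]]; det S = -4736/18785
solve [mL_A; mL_B] = S·[w00; w01] and [mR_A; mR_B] = S·[w10; w11]:
  w00 = 1, w01 = 0, w10 = -1, w11 = -1/2

1 0 -1 -1/2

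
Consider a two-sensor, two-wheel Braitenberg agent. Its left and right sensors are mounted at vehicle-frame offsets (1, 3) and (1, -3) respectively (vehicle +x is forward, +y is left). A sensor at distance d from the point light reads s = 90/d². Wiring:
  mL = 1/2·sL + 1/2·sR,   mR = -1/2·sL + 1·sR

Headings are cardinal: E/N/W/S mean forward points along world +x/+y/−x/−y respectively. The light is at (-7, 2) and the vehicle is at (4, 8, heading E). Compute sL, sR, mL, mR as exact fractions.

2/5 10/17 42/85 33/85

left sensor world pos  = (5, 11); dL² = 225
right sensor world pos = (5, 5); dR² = 153
sL = 90/225 = 2/5
sR = 90/153 = 10/17
mL = 1/2·sL + 1/2·sR = 42/85
mR = -1/2·sL + 1·sR = 33/85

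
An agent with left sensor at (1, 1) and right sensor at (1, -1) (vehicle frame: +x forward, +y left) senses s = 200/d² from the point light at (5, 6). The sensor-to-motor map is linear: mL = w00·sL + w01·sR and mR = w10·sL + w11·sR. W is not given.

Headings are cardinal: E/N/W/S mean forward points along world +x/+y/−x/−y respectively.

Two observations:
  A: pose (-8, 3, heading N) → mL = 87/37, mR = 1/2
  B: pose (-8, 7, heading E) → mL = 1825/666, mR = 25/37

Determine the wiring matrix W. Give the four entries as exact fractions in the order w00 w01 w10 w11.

obs A: pose=(-8,3,N) → sL=1, sR=50/37, mL=87/37, mR=1/2
obs B: pose=(-8,7,E) → sL=50/37, sR=25/18, mL=1825/666, mR=25/37
sensor matrix S = [[1, 50/37], [50/37, 25/18]]; det S = -10775/24642
solve [mL_A; mL_B] = S·[w00; w01] and [mR_A; mR_B] = S·[w10; w11]:
  w00 = 1, w01 = 1, w10 = 1/2, w11 = 0

1 1 1/2 0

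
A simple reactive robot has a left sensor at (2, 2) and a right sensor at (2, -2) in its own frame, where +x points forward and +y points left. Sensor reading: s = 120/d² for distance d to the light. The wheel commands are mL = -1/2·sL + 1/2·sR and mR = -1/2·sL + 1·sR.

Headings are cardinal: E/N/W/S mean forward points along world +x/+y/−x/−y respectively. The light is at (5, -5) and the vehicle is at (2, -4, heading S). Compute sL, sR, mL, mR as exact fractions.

60 60/13 -360/13 -330/13

left sensor world pos  = (4, -6); dL² = 2
right sensor world pos = (0, -6); dR² = 26
sL = 120/2 = 60
sR = 120/26 = 60/13
mL = -1/2·sL + 1/2·sR = -360/13
mR = -1/2·sL + 1·sR = -330/13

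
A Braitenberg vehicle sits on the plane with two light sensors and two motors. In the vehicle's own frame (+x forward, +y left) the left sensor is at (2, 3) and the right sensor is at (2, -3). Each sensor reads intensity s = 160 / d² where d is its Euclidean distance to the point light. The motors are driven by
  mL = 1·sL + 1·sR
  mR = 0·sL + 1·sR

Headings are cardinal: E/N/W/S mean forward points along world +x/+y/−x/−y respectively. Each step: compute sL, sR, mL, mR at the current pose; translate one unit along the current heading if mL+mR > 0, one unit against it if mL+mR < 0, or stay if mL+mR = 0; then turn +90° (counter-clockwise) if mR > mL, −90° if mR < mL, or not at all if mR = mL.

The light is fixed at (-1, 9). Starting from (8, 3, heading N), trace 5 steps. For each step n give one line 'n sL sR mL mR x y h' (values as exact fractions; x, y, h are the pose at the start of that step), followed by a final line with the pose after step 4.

n=0: pose=(8,3,N); sL=40/13, sR=1; mL=53/13, mR=1; mL+mR=66/13 → advance +1; mR−mL=-40/13 → turn -1·90°
n=1: pose=(8,4,E); sL=32/25, sR=32/37; mL=1984/925, mR=32/37; mL+mR=2784/925 → advance +1; mR−mL=-32/25 → turn -1·90°
n=2: pose=(9,4,S); sL=80/109, sR=80/49; mL=12640/5341, mR=80/49; mL+mR=21360/5341 → advance +1; mR−mL=-80/109 → turn -1·90°
n=3: pose=(9,3,W); sL=32/29, sR=160/73; mL=6976/2117, mR=160/73; mL+mR=11616/2117 → advance +1; mR−mL=-32/29 → turn -1·90°
n=4: pose=(8,3,N); sL=40/13, sR=1; mL=53/13, mR=1; mL+mR=66/13 → advance +1; mR−mL=-40/13 → turn -1·90°

0 40/13 1 53/13 1 8 3 N
1 32/25 32/37 1984/925 32/37 8 4 E
2 80/109 80/49 12640/5341 80/49 9 4 S
3 32/29 160/73 6976/2117 160/73 9 3 W
4 40/13 1 53/13 1 8 3 N
final 8 4 E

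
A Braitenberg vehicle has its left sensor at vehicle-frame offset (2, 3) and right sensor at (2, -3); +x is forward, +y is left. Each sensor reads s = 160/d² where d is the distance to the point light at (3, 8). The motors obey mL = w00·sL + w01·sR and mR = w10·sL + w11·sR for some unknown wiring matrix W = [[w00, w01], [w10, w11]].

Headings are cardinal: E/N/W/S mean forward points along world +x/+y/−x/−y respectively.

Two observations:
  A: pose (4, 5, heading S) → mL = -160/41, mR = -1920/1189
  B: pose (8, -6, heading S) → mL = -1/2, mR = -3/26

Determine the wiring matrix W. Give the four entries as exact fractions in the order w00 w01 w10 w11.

obs A: pose=(4,5,S) → sL=160/41, sR=160/29, mL=-160/41, mR=-1920/1189
obs B: pose=(8,-6,S) → sL=1/2, sR=8/13, mL=-1/2, mR=-3/26
sensor matrix S = [[160/41, 160/29], [1/2, 8/13]]; det S = -5520/15457
solve [mL_A; mL_B] = S·[w00; w01] and [mR_A; mR_B] = S·[w10; w11]:
  w00 = -1, w01 = 0, w10 = 1, w11 = -1

-1 0 1 -1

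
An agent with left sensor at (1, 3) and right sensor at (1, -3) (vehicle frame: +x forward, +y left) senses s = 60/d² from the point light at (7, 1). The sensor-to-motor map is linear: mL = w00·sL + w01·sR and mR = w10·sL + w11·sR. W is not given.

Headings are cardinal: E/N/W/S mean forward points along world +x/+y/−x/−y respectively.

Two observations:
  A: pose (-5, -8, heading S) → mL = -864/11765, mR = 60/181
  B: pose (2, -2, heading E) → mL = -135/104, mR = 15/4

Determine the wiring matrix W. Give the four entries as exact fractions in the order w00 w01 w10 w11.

obs A: pose=(-5,-8,S) → sL=60/181, sR=12/65, mL=-864/11765, mR=60/181
obs B: pose=(2,-2,E) → sL=15/4, sR=15/13, mL=-135/104, mR=15/4
sensor matrix S = [[60/181, 12/65], [15/4, 15/13]]; det S = -729/2353
solve [mL_A; mL_B] = S·[w00; w01] and [mR_A; mR_B] = S·[w10; w11]:
  w00 = -1/2, w01 = 1/2, w10 = 1, w11 = 0

-1/2 1/2 1 0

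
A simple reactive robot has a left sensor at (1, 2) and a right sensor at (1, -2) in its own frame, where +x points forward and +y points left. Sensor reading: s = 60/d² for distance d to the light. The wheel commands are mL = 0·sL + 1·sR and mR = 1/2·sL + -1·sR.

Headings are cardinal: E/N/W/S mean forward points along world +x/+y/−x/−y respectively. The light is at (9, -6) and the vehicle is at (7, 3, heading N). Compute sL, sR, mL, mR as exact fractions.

15/29 3/5 3/5 -99/290

left sensor world pos  = (5, 4); dL² = 116
right sensor world pos = (9, 4); dR² = 100
sL = 60/116 = 15/29
sR = 60/100 = 3/5
mL = 0·sL + 1·sR = 3/5
mR = 1/2·sL + -1·sR = -99/290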